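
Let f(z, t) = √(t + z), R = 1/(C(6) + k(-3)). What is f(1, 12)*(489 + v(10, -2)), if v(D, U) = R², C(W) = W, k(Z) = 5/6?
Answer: 822045*√13/1681 ≈ 1763.2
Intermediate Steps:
k(Z) = ⅚ (k(Z) = 5*(⅙) = ⅚)
R = 6/41 (R = 1/(6 + ⅚) = 1/(41/6) = 6/41 ≈ 0.14634)
v(D, U) = 36/1681 (v(D, U) = (6/41)² = 36/1681)
f(1, 12)*(489 + v(10, -2)) = √(12 + 1)*(489 + 36/1681) = √13*(822045/1681) = 822045*√13/1681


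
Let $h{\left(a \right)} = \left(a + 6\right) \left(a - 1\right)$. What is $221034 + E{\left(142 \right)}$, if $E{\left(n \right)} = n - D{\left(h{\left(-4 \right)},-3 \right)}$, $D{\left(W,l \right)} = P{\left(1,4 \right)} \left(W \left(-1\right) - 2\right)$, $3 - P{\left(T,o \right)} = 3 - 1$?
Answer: $221168$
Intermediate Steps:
$P{\left(T,o \right)} = 1$ ($P{\left(T,o \right)} = 3 - \left(3 - 1\right) = 3 - 2 = 1$)
$h{\left(a \right)} = \left(-1 + a\right) \left(6 + a\right)$ ($h{\left(a \right)} = \left(6 + a\right) \left(-1 + a\right) = \left(-1 + a\right) \left(6 + a\right)$)
$D{\left(W,l \right)} = -2 - W$ ($D{\left(W,l \right)} = 1 \left(W \left(-1\right) - 2\right) = 1 \left(- W - 2\right) = 1 \left(-2 - W\right) = -2 - W$)
$E{\left(n \right)} = -8 + n$ ($E{\left(n \right)} = n - \left(-2 - \left(-6 + \left(-4\right)^{2} + 5 \left(-4\right)\right)\right) = n - \left(-2 - \left(-6 + 16 - 20\right)\right) = n - \left(-2 - -10\right) = n - \left(-2 + 10\right) = n - 8 = -8 + n$)
$221034 + E{\left(142 \right)} = 221034 + \left(-8 + 142\right) = 221034 + 134 = 221168$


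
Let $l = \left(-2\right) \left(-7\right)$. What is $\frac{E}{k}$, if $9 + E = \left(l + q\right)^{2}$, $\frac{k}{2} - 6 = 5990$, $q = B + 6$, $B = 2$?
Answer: $\frac{475}{11992} \approx 0.03961$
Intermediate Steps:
$l = 14$
$q = 8$ ($q = 2 + 6 = 8$)
$k = 11992$ ($k = 12 + 2 \cdot 5990 = 12 + 11980 = 11992$)
$E = 475$ ($E = -9 + \left(14 + 8\right)^{2} = -9 + 22^{2} = -9 + 484 = 475$)
$\frac{E}{k} = \frac{475}{11992}$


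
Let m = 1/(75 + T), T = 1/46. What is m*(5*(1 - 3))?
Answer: -460/3451 ≈ -0.13329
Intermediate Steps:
T = 1/46 ≈ 0.021739
m = 46/3451 (m = 1/(75 + 1/46) = 1/(3451/46) = 46/3451 ≈ 0.013329)
m*(5*(1 - 3)) = 46*(5*(1 - 3))/3451 = 46*(5*(-2))/3451 = (46/3451)*(-10) = -460/3451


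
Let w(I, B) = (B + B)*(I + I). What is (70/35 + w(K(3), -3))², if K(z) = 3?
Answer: 1156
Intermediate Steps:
w(I, B) = 4*B*I (w(I, B) = (2*B)*(2*I) = 4*B*I)
(70/35 + w(K(3), -3))² = (70/35 + 4*(-3)*3)² = (70*(1/35) - 36)² = (2 - 36)² = (-34)² = 1156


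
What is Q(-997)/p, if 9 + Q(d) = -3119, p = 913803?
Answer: -3128/913803 ≈ -0.0034231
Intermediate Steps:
Q(d) = -3128 (Q(d) = -9 - 3119 = -3128)
Q(-997)/p = -3128/913803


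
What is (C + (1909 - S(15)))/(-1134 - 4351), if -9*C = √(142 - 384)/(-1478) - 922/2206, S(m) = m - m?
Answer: -18951104/54449595 - 11*I*√2/72961470 ≈ -0.34805 - 2.1321e-7*I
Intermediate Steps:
S(m) = 0
C = 461/9927 + 11*I*√2/13302 (C = -(√(142 - 384)/(-1478) - 922/2206)/9 = -(√(-242)*(-1/1478) - 922*1/2206)/9 = -((11*I*√2)*(-1/1478) - 461/1103)/9 = -(-11*I*√2/1478 - 461/1103)/9 = -(-461/1103 - 11*I*√2/1478)/9 = 461/9927 + 11*I*√2/13302 ≈ 0.046439 + 0.0011695*I)
(C + (1909 - S(15)))/(-1134 - 4351) = ((461/9927 + 11*I*√2/13302) + (1909 - 1*0))/(-1134 - 4351) = ((461/9927 + 11*I*√2/13302) + (1909 + 0))/(-5485) = ((461/9927 + 11*I*√2/13302) + 1909)*(-1/5485) = (18951104/9927 + 11*I*√2/13302)*(-1/5485) = -18951104/54449595 - 11*I*√2/72961470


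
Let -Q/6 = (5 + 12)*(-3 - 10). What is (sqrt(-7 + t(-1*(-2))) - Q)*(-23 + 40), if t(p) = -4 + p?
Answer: -22542 + 51*I ≈ -22542.0 + 51.0*I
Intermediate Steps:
Q = 1326 (Q = -6*(5 + 12)*(-3 - 10) = -102*(-13) = -6*(-221) = 1326)
(sqrt(-7 + t(-1*(-2))) - Q)*(-23 + 40) = (sqrt(-7 + (-4 - 1*(-2))) - 1*1326)*(-23 + 40) = (sqrt(-7 + (-4 + 2)) - 1326)*17 = (sqrt(-7 - 2) - 1326)*17 = (sqrt(-9) - 1326)*17 = (3*I - 1326)*17 = (-1326 + 3*I)*17 = -22542 + 51*I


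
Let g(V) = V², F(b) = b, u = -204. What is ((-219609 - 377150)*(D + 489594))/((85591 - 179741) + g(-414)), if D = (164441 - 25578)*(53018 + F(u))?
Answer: -2188434627476842/38623 ≈ -5.6661e+10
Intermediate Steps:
D = 7333910482 (D = (164441 - 25578)*(53018 - 204) = 138863*52814 = 7333910482)
((-219609 - 377150)*(D + 489594))/((85591 - 179741) + g(-414)) = ((-219609 - 377150)*(7333910482 + 489594))/((85591 - 179741) + (-414)²) = (-596759*7334400076)/(-94150 + 171396) = -4376869254953684/77246 = -4376869254953684*1/77246 = -2188434627476842/38623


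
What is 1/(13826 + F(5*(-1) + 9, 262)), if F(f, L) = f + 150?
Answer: 1/13980 ≈ 7.1531e-5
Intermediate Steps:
F(f, L) = 150 + f
1/(13826 + F(5*(-1) + 9, 262)) = 1/(13826 + (150 + (5*(-1) + 9))) = 1/(13826 + (150 + (-5 + 9))) = 1/(13826 + (150 + 4)) = 1/(13826 + 154) = 1/13980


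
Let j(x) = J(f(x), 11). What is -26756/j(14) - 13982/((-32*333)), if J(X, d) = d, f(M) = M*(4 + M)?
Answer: -142479067/58608 ≈ -2431.1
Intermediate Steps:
j(x) = 11
-26756/j(14) - 13982/((-32*333)) = -26756/11 - 13982/((-32*333)) = -26756*1/11 - 13982/(-10656) = -26756/11 - 13982*(-1/10656) = -26756/11 + 6991/5328 = -142479067/58608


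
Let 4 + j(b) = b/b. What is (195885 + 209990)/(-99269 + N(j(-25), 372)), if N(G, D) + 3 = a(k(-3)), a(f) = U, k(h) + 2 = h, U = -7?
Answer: -405875/99279 ≈ -4.0882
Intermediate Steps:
k(h) = -2 + h
j(b) = -3 (j(b) = -4 + b/b = -4 + 1 = -3)
a(f) = -7
N(G, D) = -10 (N(G, D) = -3 - 7 = -10)
(195885 + 209990)/(-99269 + N(j(-25), 372)) = (195885 + 209990)/(-99269 - 10) = 405875/(-99279) = 405875*(-1/99279) = -405875/99279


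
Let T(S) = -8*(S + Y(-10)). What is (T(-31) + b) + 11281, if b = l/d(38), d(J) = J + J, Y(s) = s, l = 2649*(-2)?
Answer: 438493/38 ≈ 11539.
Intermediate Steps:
l = -5298
d(J) = 2*J
T(S) = 80 - 8*S (T(S) = -8*(S - 10) = -8*(-10 + S) = 80 - 8*S)
b = -2649/38 (b = -5298/(2*38) = -5298/76 = -5298*1/76 = -2649/38 ≈ -69.711)
(T(-31) + b) + 11281 = ((80 - 8*(-31)) - 2649/38) + 11281 = ((80 + 248) - 2649/38) + 11281 = (328 - 2649/38) + 11281 = 9815/38 + 11281 = 438493/38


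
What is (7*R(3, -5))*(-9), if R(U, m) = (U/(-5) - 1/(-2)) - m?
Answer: -3087/10 ≈ -308.70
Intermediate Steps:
R(U, m) = ½ - m - U/5 (R(U, m) = (U*(-⅕) - 1*(-½)) - m = (-U/5 + ½) - m = (½ - U/5) - m = ½ - m - U/5)
(7*R(3, -5))*(-9) = (7*(½ - 1*(-5) - ⅕*3))*(-9) = (7*(½ + 5 - ⅗))*(-9) = (7*(49/10))*(-9) = (343/10)*(-9) = -3087/10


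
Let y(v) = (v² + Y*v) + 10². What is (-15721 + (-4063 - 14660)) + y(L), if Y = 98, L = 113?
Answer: -10501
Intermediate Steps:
y(v) = 100 + v² + 98*v (y(v) = (v² + 98*v) + 10² = (v² + 98*v) + 100 = 100 + v² + 98*v)
(-15721 + (-4063 - 14660)) + y(L) = (-15721 + (-4063 - 14660)) + (100 + 113² + 98*113) = (-15721 - 18723) + (100 + 12769 + 11074) = -34444 + 23943 = -10501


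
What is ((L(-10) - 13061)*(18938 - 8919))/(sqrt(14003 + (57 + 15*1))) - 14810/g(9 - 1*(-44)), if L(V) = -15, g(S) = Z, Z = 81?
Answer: -14810/81 - 131008444*sqrt(563)/2815 ≈ -1.1045e+6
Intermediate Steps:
g(S) = 81
((L(-10) - 13061)*(18938 - 8919))/(sqrt(14003 + (57 + 15*1))) - 14810/g(9 - 1*(-44)) = ((-15 - 13061)*(18938 - 8919))/(sqrt(14003 + (57 + 15*1))) - 14810/81 = (-13076*10019)/(sqrt(14003 + (57 + 15))) - 14810*1/81 = -131008444/sqrt(14003 + 72) - 14810/81 = -131008444*sqrt(563)/2815 - 14810/81 = -14810/81 - 131008444*sqrt(563)/2815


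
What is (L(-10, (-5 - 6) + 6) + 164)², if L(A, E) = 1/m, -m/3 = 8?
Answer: 15484225/576 ≈ 26882.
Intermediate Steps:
m = -24 (m = -3*8 = -24)
L(A, E) = -1/24 (L(A, E) = 1/(-24) = -1/24)
(L(-10, (-5 - 6) + 6) + 164)² = (-1/24 + 164)² = (3935/24)² = 15484225/576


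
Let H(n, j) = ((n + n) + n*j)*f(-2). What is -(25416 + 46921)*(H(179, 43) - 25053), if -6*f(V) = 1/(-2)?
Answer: 7054810599/4 ≈ 1.7637e+9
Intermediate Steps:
f(V) = 1/12 (f(V) = -1/6/(-2) = -1/6*(-1/2) = 1/12)
H(n, j) = n/6 + j*n/12 (H(n, j) = ((n + n) + n*j)*(1/12) = (2*n + j*n)*(1/12) = n/6 + j*n/12)
-(25416 + 46921)*(H(179, 43) - 25053) = -(25416 + 46921)*((1/12)*179*(2 + 43) - 25053) = -72337*((1/12)*179*45 - 25053) = -72337*(2685/4 - 25053) = -72337*(-97527)/4 = -1*(-7054810599/4) = 7054810599/4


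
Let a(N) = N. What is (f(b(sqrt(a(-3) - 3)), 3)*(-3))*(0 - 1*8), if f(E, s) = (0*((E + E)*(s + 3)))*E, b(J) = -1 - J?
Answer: 0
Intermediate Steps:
f(E, s) = 0 (f(E, s) = (0*((2*E)*(3 + s)))*E = (0*(2*E*(3 + s)))*E = 0*E = 0)
(f(b(sqrt(a(-3) - 3)), 3)*(-3))*(0 - 1*8) = (0*(-3))*(0 - 1*8) = 0*(0 - 8) = 0*(-8) = 0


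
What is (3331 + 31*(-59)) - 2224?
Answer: -722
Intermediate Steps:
(3331 + 31*(-59)) - 2224 = (3331 - 1829) - 2224 = 1502 - 2224 = -722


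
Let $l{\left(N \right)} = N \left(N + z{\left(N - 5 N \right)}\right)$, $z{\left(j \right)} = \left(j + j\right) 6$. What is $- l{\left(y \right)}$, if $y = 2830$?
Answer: $376418300$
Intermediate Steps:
$z{\left(j \right)} = 12 j$ ($z{\left(j \right)} = 2 j 6 = 12 j$)
$l{\left(N \right)} = - 47 N^{2}$ ($l{\left(N \right)} = N \left(N + 12 \left(N - 5 N\right)\right) = N \left(N + 12 \left(- 4 N\right)\right) = N \left(N - 48 N\right) = N \left(- 47 N\right) = - 47 N^{2}$)
$- l{\left(y \right)} = - \left(-47\right) 2830^{2} = - \left(-47\right) 8008900 = \left(-1\right) \left(-376418300\right) = 376418300$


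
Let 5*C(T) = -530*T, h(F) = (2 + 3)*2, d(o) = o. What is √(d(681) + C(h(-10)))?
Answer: I*√379 ≈ 19.468*I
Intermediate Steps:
h(F) = 10 (h(F) = 5*2 = 10)
C(T) = -106*T (C(T) = (-530*T)/5 = -106*T)
√(d(681) + C(h(-10))) = √(681 - 106*10) = √(681 - 1060) = √(-379) = I*√379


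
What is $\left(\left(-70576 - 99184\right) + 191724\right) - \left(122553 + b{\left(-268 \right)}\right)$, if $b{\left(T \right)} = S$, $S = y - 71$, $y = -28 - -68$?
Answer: $-100558$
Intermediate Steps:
$y = 40$ ($y = -28 + 68 = 40$)
$S = -31$ ($S = 40 - 71 = -31$)
$b{\left(T \right)} = -31$
$\left(\left(-70576 - 99184\right) + 191724\right) - \left(122553 + b{\left(-268 \right)}\right) = \left(\left(-70576 - 99184\right) + 191724\right) - 122522 = \left(\left(-70576 - 99184\right) + 191724\right) + \left(-122553 + 31\right) = \left(-169760 + 191724\right) - 122522 = 21964 - 122522 = -100558$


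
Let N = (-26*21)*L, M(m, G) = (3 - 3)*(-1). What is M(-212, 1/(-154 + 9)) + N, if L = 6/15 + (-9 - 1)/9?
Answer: 5824/15 ≈ 388.27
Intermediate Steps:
L = -32/45 (L = 6*(1/15) - 10*1/9 = 2/5 - 10/9 = -32/45 ≈ -0.71111)
M(m, G) = 0 (M(m, G) = 0*(-1) = 0)
N = 5824/15 (N = -26*21*(-32/45) = -546*(-32/45) = 5824/15 ≈ 388.27)
M(-212, 1/(-154 + 9)) + N = 0 + 5824/15 = 5824/15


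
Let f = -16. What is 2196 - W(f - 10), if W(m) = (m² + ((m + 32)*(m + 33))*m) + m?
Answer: 2638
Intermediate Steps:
W(m) = m + m² + m*(32 + m)*(33 + m) (W(m) = (m² + ((32 + m)*(33 + m))*m) + m = (m² + m*(32 + m)*(33 + m)) + m = m + m² + m*(32 + m)*(33 + m))
2196 - W(f - 10) = 2196 - (-16 - 10)*(1057 + (-16 - 10)² + 66*(-16 - 10)) = 2196 - (-26)*(1057 + (-26)² + 66*(-26)) = 2196 - (-26)*(1057 + 676 - 1716) = 2196 - (-26)*17 = 2196 - 1*(-442) = 2196 + 442 = 2638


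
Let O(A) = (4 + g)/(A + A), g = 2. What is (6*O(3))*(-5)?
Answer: -30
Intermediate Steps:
O(A) = 3/A (O(A) = (4 + 2)/(A + A) = 6/((2*A)) = 6*(1/(2*A)) = 3/A)
(6*O(3))*(-5) = (6*(3/3))*(-5) = (6*(3*(1/3)))*(-5) = (6*1)*(-5) = 6*(-5) = -30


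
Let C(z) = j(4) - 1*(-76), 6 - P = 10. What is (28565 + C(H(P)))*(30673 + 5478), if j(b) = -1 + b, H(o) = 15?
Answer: 1035509244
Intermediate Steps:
P = -4 (P = 6 - 1*10 = 6 - 10 = -4)
C(z) = 79 (C(z) = (-1 + 4) - 1*(-76) = 3 + 76 = 79)
(28565 + C(H(P)))*(30673 + 5478) = (28565 + 79)*(30673 + 5478) = 28644*36151 = 1035509244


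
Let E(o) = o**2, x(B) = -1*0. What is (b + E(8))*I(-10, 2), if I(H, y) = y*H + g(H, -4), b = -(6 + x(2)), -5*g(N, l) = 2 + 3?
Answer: -1218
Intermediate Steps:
x(B) = 0
g(N, l) = -1 (g(N, l) = -(2 + 3)/5 = -1/5*5 = -1)
b = -6 (b = -(6 + 0) = -1*6 = -6)
I(H, y) = -1 + H*y (I(H, y) = y*H - 1 = H*y - 1 = -1 + H*y)
(b + E(8))*I(-10, 2) = (-6 + 8**2)*(-1 - 10*2) = (-6 + 64)*(-1 - 20) = 58*(-21) = -1218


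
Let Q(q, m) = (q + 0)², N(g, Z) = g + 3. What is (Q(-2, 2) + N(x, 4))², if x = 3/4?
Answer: 961/16 ≈ 60.063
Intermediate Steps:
x = ¾ (x = 3*(¼) = ¾ ≈ 0.75000)
N(g, Z) = 3 + g
Q(q, m) = q²
(Q(-2, 2) + N(x, 4))² = ((-2)² + (3 + ¾))² = (4 + 15/4)² = (31/4)² = 961/16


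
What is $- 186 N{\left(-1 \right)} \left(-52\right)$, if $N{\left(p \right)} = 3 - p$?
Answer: $38688$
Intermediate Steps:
$- 186 N{\left(-1 \right)} \left(-52\right) = - 186 \left(3 - -1\right) \left(-52\right) = - 186 \left(3 + 1\right) \left(-52\right) = \left(-186\right) 4 \left(-52\right) = \left(-744\right) \left(-52\right) = 38688$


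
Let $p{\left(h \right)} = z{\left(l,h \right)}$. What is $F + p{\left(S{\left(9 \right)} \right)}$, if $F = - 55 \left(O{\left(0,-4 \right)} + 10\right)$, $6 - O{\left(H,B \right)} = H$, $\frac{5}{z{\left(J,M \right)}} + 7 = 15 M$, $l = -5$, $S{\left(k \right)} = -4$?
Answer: $- \frac{58965}{67} \approx -880.07$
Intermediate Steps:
$z{\left(J,M \right)} = \frac{5}{-7 + 15 M}$
$O{\left(H,B \right)} = 6 - H$
$p{\left(h \right)} = \frac{5}{-7 + 15 h}$
$F = -880$ ($F = - 55 \left(\left(6 - 0\right) + 10\right) = - 55 \left(\left(6 + 0\right) + 10\right) = - 55 \left(6 + 10\right) = \left(-55\right) 16 = -880$)
$F + p{\left(S{\left(9 \right)} \right)} = -880 + \frac{5}{-7 + 15 \left(-4\right)} = -880 + \frac{5}{-7 - 60} = -880 + \frac{5}{-67} = -880 + 5 \left(- \frac{1}{67}\right) = -880 - \frac{5}{67} = - \frac{58965}{67}$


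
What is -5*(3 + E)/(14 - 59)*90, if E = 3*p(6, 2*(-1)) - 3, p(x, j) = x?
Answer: 180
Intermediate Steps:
E = 15 (E = 3*6 - 3 = 18 - 3 = 15)
-5*(3 + E)/(14 - 59)*90 = -5*(3 + 15)/(14 - 59)*90 = -90/(-45)*90 = -90*(-1)/45*90 = -5*(-2/5)*90 = 2*90 = 180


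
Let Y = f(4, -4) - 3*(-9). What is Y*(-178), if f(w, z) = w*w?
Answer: -7654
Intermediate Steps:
f(w, z) = w²
Y = 43 (Y = 4² - 3*(-9) = 16 + 27 = 43)
Y*(-178) = 43*(-178) = -7654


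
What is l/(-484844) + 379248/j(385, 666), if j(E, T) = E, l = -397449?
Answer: 184029135177/186664940 ≈ 985.88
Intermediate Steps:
l/(-484844) + 379248/j(385, 666) = -397449/(-484844) + 379248/385 = -397449*(-1/484844) + 379248*(1/385) = 397449/484844 + 379248/385 = 184029135177/186664940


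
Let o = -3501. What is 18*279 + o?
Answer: 1521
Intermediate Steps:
18*279 + o = 18*279 - 3501 = 5022 - 3501 = 1521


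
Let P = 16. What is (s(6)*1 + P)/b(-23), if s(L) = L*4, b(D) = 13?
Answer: 40/13 ≈ 3.0769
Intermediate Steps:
s(L) = 4*L
(s(6)*1 + P)/b(-23) = ((4*6)*1 + 16)/13 = (24*1 + 16)*(1/13) = (24 + 16)*(1/13) = 40*(1/13) = 40/13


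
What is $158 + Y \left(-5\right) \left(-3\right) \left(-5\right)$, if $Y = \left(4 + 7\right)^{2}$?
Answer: $-8917$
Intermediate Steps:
$Y = 121$ ($Y = 11^{2} = 121$)
$158 + Y \left(-5\right) \left(-3\right) \left(-5\right) = 158 + 121 \left(-5\right) \left(-3\right) \left(-5\right) = 158 + 121 \cdot 15 \left(-5\right) = 158 + 121 \left(-75\right) = 158 - 9075 = -8917$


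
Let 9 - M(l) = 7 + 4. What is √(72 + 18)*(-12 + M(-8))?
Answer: -42*√10 ≈ -132.82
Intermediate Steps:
M(l) = -2 (M(l) = 9 - (7 + 4) = 9 - 1*11 = 9 - 11 = -2)
√(72 + 18)*(-12 + M(-8)) = √(72 + 18)*(-12 - 2) = √90*(-14) = (3*√10)*(-14) = -42*√10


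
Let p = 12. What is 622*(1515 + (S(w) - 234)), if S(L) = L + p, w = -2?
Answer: 803002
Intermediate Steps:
S(L) = 12 + L (S(L) = L + 12 = 12 + L)
622*(1515 + (S(w) - 234)) = 622*(1515 + ((12 - 2) - 234)) = 622*(1515 + (10 - 234)) = 622*(1515 - 224) = 622*1291 = 803002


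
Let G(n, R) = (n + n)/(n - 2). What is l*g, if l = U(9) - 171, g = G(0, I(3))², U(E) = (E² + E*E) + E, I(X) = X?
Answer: 0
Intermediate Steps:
G(n, R) = 2*n/(-2 + n) (G(n, R) = (2*n)/(-2 + n) = 2*n/(-2 + n))
U(E) = E + 2*E² (U(E) = (E² + E²) + E = 2*E² + E = E + 2*E²)
g = 0 (g = (2*0/(-2 + 0))² = (2*0/(-2))² = (2*0*(-½))² = 0² = 0)
l = 0 (l = 9*(1 + 2*9) - 171 = 9*(1 + 18) - 171 = 9*19 - 171 = 171 - 171 = 0)
l*g = 0*0 = 0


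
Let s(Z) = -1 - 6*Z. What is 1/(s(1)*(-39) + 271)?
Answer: 1/544 ≈ 0.0018382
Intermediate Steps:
s(Z) = -1 - 6*Z
1/(s(1)*(-39) + 271) = 1/((-1 - 6*1)*(-39) + 271) = 1/((-1 - 6)*(-39) + 271) = 1/(-7*(-39) + 271) = 1/(273 + 271) = 1/544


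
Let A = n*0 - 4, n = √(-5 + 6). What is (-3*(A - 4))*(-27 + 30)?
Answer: 72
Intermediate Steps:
n = 1 (n = √1 = 1)
A = -4 (A = 1*0 - 4 = 0 - 4 = -4)
(-3*(A - 4))*(-27 + 30) = (-3*(-4 - 4))*(-27 + 30) = -3*(-8)*3 = 24*3 = 72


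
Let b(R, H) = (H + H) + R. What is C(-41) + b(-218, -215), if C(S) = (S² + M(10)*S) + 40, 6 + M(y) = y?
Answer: 909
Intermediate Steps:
b(R, H) = R + 2*H (b(R, H) = 2*H + R = R + 2*H)
M(y) = -6 + y
C(S) = 40 + S² + 4*S (C(S) = (S² + (-6 + 10)*S) + 40 = (S² + 4*S) + 40 = 40 + S² + 4*S)
C(-41) + b(-218, -215) = (40 + (-41)² + 4*(-41)) + (-218 + 2*(-215)) = (40 + 1681 - 164) + (-218 - 430) = 1557 - 648 = 909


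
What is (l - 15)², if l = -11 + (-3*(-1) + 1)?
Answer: 484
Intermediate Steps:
l = -7 (l = -11 + (3 + 1) = -11 + 4 = -7)
(l - 15)² = (-7 - 15)² = (-22)² = 484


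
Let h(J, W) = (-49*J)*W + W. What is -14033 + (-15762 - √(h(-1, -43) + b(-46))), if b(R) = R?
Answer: -29795 - 6*I*√61 ≈ -29795.0 - 46.862*I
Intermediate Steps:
h(J, W) = W - 49*J*W (h(J, W) = -49*J*W + W = W - 49*J*W)
-14033 + (-15762 - √(h(-1, -43) + b(-46))) = -14033 + (-15762 - √(-43*(1 - 49*(-1)) - 46)) = -14033 + (-15762 - √(-43*(1 + 49) - 46)) = -14033 + (-15762 - √(-43*50 - 46)) = -14033 + (-15762 - √(-2150 - 46)) = -14033 + (-15762 - √(-2196)) = -14033 + (-15762 - 6*I*√61) = -29795 - 6*I*√61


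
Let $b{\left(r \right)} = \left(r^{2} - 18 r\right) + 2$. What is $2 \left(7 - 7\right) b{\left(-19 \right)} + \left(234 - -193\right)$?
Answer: $427$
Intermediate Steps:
$b{\left(r \right)} = 2 + r^{2} - 18 r$
$2 \left(7 - 7\right) b{\left(-19 \right)} + \left(234 - -193\right) = 2 \left(7 - 7\right) \left(2 + \left(-19\right)^{2} - -342\right) + \left(234 - -193\right) = 2 \cdot 0 \left(2 + 361 + 342\right) + \left(234 + 193\right) = 0 \cdot 705 + 427 = 0 + 427 = 427$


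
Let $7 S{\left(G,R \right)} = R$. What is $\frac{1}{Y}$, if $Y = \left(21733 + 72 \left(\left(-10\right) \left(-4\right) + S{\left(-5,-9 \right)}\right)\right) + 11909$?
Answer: $\frac{7}{255006} \approx 2.745 \cdot 10^{-5}$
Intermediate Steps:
$S{\left(G,R \right)} = \frac{R}{7}$
$Y = \frac{255006}{7}$ ($Y = \left(21733 + 72 \left(\left(-10\right) \left(-4\right) + \frac{1}{7} \left(-9\right)\right)\right) + 11909 = \left(21733 + 72 \left(40 - \frac{9}{7}\right)\right) + 11909 = \left(21733 + 72 \cdot \frac{271}{7}\right) + 11909 = \left(21733 + \frac{19512}{7}\right) + 11909 = \frac{171643}{7} + 11909 = \frac{255006}{7} \approx 36429.0$)
$\frac{1}{Y} = \frac{1}{\frac{255006}{7}} = \frac{7}{255006}$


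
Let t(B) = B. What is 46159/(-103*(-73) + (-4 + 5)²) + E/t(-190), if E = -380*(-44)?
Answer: -615601/7520 ≈ -81.862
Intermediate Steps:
E = 16720
46159/(-103*(-73) + (-4 + 5)²) + E/t(-190) = 46159/(-103*(-73) + (-4 + 5)²) + 16720/(-190) = 46159/(7519 + 1²) + 16720*(-1/190) = 46159/(7519 + 1) - 88 = 46159/7520 - 88 = -615601/7520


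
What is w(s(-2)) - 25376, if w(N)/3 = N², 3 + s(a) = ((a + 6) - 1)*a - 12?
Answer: -24053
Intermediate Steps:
s(a) = -15 + a*(5 + a) (s(a) = -3 + (((a + 6) - 1)*a - 12) = -3 + (((6 + a) - 1)*a - 12) = -3 + ((5 + a)*a - 12) = -3 + (a*(5 + a) - 12) = -3 + (-12 + a*(5 + a)) = -15 + a*(5 + a))
w(N) = 3*N²
w(s(-2)) - 25376 = 3*(-15 + (-2)² + 5*(-2))² - 25376 = 3*(-15 + 4 - 10)² - 25376 = 3*(-21)² - 25376 = 3*441 - 25376 = 1323 - 25376 = -24053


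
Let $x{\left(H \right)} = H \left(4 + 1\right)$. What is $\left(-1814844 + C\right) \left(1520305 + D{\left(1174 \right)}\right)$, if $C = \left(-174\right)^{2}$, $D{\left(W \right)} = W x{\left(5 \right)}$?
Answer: $-2765464724040$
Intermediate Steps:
$x{\left(H \right)} = 5 H$ ($x{\left(H \right)} = H 5 = 5 H$)
$D{\left(W \right)} = 25 W$ ($D{\left(W \right)} = W 5 \cdot 5 = W 25 = 25 W$)
$C = 30276$
$\left(-1814844 + C\right) \left(1520305 + D{\left(1174 \right)}\right) = \left(-1814844 + 30276\right) \left(1520305 + 25 \cdot 1174\right) = - 1784568 \left(1520305 + 29350\right) = \left(-1784568\right) 1549655 = -2765464724040$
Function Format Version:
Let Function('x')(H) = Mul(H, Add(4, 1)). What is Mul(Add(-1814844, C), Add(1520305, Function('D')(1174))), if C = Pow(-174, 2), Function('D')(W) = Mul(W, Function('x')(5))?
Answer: -2765464724040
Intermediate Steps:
Function('x')(H) = Mul(5, H) (Function('x')(H) = Mul(H, 5) = Mul(5, H))
Function('D')(W) = Mul(25, W) (Function('D')(W) = Mul(W, Mul(5, 5)) = Mul(W, 25) = Mul(25, W))
C = 30276
Mul(Add(-1814844, C), Add(1520305, Function('D')(1174))) = Mul(Add(-1814844, 30276), Add(1520305, Mul(25, 1174))) = Mul(-1784568, Add(1520305, 29350)) = Mul(-1784568, 1549655) = -2765464724040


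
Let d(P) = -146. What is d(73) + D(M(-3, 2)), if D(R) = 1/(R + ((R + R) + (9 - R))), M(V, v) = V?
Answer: -437/3 ≈ -145.67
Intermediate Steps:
D(R) = 1/(9 + 2*R) (D(R) = 1/(R + (2*R + (9 - R))) = 1/(R + (9 + R)) = 1/(9 + 2*R))
d(73) + D(M(-3, 2)) = -146 + 1/(9 + 2*(-3)) = -146 + 1/(9 - 6) = -146 + 1/3 = -146 + ⅓ = -437/3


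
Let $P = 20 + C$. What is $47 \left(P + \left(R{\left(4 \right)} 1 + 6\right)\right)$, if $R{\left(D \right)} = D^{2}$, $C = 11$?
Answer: $2491$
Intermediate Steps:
$P = 31$ ($P = 20 + 11 = 31$)
$47 \left(P + \left(R{\left(4 \right)} 1 + 6\right)\right) = 47 \left(31 + \left(4^{2} \cdot 1 + 6\right)\right) = 47 \left(31 + \left(16 \cdot 1 + 6\right)\right) = 47 \left(31 + \left(16 + 6\right)\right) = 47 \left(31 + 22\right) = 47 \cdot 53 = 2491$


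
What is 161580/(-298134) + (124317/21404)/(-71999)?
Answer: -41507100617693/76574058088644 ≈ -0.54205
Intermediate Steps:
161580/(-298134) + (124317/21404)/(-71999) = 161580*(-1/298134) + (124317*(1/21404))*(-1/71999) = -26930/49689 + (124317/21404)*(-1/71999) = -26930/49689 - 124317/1541066596 = -41507100617693/76574058088644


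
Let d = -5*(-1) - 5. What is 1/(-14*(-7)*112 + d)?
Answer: 1/10976 ≈ 9.1108e-5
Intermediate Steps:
d = 0 (d = 5 - 5 = 0)
1/(-14*(-7)*112 + d) = 1/(-14*(-7)*112 + 0) = 1/(98*112 + 0) = 1/(10976 + 0) = 1/10976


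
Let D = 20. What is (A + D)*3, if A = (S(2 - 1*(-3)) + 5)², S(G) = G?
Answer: 360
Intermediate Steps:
A = 100 (A = ((2 - 1*(-3)) + 5)² = ((2 + 3) + 5)² = (5 + 5)² = 10² = 100)
(A + D)*3 = (100 + 20)*3 = 120*3 = 360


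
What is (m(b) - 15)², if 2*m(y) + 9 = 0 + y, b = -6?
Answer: 2025/4 ≈ 506.25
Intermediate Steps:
m(y) = -9/2 + y/2 (m(y) = -9/2 + (0 + y)/2 = -9/2 + y/2)
(m(b) - 15)² = ((-9/2 + (½)*(-6)) - 15)² = ((-9/2 - 3) - 15)² = (-15/2 - 15)² = (-45/2)² = 2025/4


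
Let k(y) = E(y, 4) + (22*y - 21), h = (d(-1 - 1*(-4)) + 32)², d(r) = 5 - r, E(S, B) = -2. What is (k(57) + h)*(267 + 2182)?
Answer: 5845763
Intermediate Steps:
h = 1156 (h = ((5 - (-1 - 1*(-4))) + 32)² = ((5 - (-1 + 4)) + 32)² = ((5 - 1*3) + 32)² = ((5 - 3) + 32)² = (2 + 32)² = 34² = 1156)
k(y) = -23 + 22*y (k(y) = -2 + (22*y - 21) = -2 + (-21 + 22*y) = -23 + 22*y)
(k(57) + h)*(267 + 2182) = ((-23 + 22*57) + 1156)*(267 + 2182) = ((-23 + 1254) + 1156)*2449 = (1231 + 1156)*2449 = 2387*2449 = 5845763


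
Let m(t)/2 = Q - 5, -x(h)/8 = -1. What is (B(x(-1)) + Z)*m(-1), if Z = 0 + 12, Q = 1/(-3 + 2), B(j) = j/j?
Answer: -156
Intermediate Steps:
x(h) = 8 (x(h) = -8*(-1) = 8)
B(j) = 1
Q = -1 (Q = 1/(-1) = -1)
m(t) = -12 (m(t) = 2*(-1 - 5) = 2*(-6) = -12)
Z = 12
(B(x(-1)) + Z)*m(-1) = (1 + 12)*(-12) = 13*(-12) = -156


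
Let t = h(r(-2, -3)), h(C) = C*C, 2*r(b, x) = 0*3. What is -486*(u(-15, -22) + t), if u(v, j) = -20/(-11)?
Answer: -9720/11 ≈ -883.64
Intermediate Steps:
u(v, j) = 20/11 (u(v, j) = -20*(-1/11) = 20/11)
r(b, x) = 0 (r(b, x) = (0*3)/2 = (½)*0 = 0)
h(C) = C²
t = 0 (t = 0² = 0)
-486*(u(-15, -22) + t) = -486*(20/11 + 0) = -486*20/11 = -9720/11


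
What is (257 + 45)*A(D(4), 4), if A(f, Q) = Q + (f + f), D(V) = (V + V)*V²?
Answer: 78520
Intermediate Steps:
D(V) = 2*V³ (D(V) = (2*V)*V² = 2*V³)
A(f, Q) = Q + 2*f
(257 + 45)*A(D(4), 4) = (257 + 45)*(4 + 2*(2*4³)) = 302*(4 + 2*(2*64)) = 302*(4 + 2*128) = 302*(4 + 256) = 302*260 = 78520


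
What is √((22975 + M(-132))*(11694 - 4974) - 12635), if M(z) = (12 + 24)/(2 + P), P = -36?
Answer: √44613580165/17 ≈ 12425.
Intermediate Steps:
M(z) = -18/17 (M(z) = (12 + 24)/(2 - 36) = 36/(-34) = 36*(-1/34) = -18/17)
√((22975 + M(-132))*(11694 - 4974) - 12635) = √((22975 - 18/17)*(11694 - 4974) - 12635) = √((390557/17)*6720 - 12635) = √(2624543040/17 - 12635) = √(2624328245/17) = √44613580165/17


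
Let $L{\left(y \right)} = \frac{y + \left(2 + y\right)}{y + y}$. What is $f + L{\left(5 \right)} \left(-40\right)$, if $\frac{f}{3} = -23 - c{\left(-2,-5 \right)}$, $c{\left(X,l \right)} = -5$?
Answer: $-102$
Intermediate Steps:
$L{\left(y \right)} = \frac{2 + 2 y}{2 y}$
$f = -54$ ($f = 3 \left(-23 - -5\right) = 3 \left(-23 + 5\right) = 3 \left(-18\right) = -54$)
$f + L{\left(5 \right)} \left(-40\right) = -54 + \frac{1 + 5}{5} \left(-40\right) = -54 + \frac{1}{5} \cdot 6 \left(-40\right) = -54 + \frac{6}{5} \left(-40\right) = -54 - 48 = -102$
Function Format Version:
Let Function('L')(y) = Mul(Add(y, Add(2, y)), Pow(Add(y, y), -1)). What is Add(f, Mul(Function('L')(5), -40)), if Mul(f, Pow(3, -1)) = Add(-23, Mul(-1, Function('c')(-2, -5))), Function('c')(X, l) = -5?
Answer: -102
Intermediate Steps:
Function('L')(y) = Mul(Rational(1, 2), Pow(y, -1), Add(2, Mul(2, y))) (Function('L')(y) = Mul(Add(2, Mul(2, y)), Pow(Mul(2, y), -1)) = Mul(Add(2, Mul(2, y)), Mul(Rational(1, 2), Pow(y, -1))) = Mul(Rational(1, 2), Pow(y, -1), Add(2, Mul(2, y))))
f = -54 (f = Mul(3, Add(-23, Mul(-1, -5))) = Mul(3, Add(-23, 5)) = Mul(3, -18) = -54)
Add(f, Mul(Function('L')(5), -40)) = Add(-54, Mul(Mul(Pow(5, -1), Add(1, 5)), -40)) = Add(-54, Mul(Mul(Rational(1, 5), 6), -40)) = Add(-54, Mul(Rational(6, 5), -40)) = Add(-54, -48) = -102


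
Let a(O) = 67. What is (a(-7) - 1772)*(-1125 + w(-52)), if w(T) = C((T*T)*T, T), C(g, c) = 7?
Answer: 1906190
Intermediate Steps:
w(T) = 7
(a(-7) - 1772)*(-1125 + w(-52)) = (67 - 1772)*(-1125 + 7) = -1705*(-1118) = 1906190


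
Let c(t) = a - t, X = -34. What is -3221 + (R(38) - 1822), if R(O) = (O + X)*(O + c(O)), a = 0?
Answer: -5043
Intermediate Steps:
c(t) = -t (c(t) = 0 - t = -t)
R(O) = 0 (R(O) = (O - 34)*(O - O) = (-34 + O)*0 = 0)
-3221 + (R(38) - 1822) = -3221 + (0 - 1822) = -3221 - 1822 = -5043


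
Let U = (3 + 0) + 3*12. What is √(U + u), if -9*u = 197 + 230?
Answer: 2*I*√19/3 ≈ 2.9059*I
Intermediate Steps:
u = -427/9 (u = -(197 + 230)/9 = -⅑*427 = -427/9 ≈ -47.444)
U = 39 (U = 3 + 36 = 39)
√(U + u) = √(39 - 427/9) = √(-76/9) = 2*I*√19/3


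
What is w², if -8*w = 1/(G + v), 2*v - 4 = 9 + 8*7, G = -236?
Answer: 1/2598544 ≈ 3.8483e-7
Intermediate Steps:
v = 69/2 (v = 2 + (9 + 8*7)/2 = 2 + (9 + 56)/2 = 2 + (½)*65 = 2 + 65/2 = 69/2 ≈ 34.500)
w = 1/1612 (w = -1/(8*(-236 + 69/2)) = -1/(8*(-403/2)) = -⅛*(-2/403) = 1/1612 ≈ 0.00062035)
w² = (1/1612)² = 1/2598544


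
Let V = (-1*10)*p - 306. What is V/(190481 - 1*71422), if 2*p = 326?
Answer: -1936/119059 ≈ -0.016261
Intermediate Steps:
p = 163 (p = (1/2)*326 = 163)
V = -1936 (V = -1*10*163 - 306 = -10*163 - 306 = -1630 - 306 = -1936)
V/(190481 - 1*71422) = -1936/(190481 - 1*71422) = -1936/(190481 - 71422) = -1936/119059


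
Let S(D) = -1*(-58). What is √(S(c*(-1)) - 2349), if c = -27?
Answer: I*√2291 ≈ 47.864*I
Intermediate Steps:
S(D) = 58
√(S(c*(-1)) - 2349) = √(58 - 2349) = √(-2291) = I*√2291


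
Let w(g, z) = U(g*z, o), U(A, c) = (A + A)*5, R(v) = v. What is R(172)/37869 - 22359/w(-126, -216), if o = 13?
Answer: -88877939/1145158560 ≈ -0.077612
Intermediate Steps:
U(A, c) = 10*A (U(A, c) = (2*A)*5 = 10*A)
w(g, z) = 10*g*z (w(g, z) = 10*(g*z) = 10*g*z)
R(172)/37869 - 22359/w(-126, -216) = 172/37869 - 22359/(10*(-126)*(-216)) = 172*(1/37869) - 22359/272160 = 172/37869 - 22359*1/272160 = 172/37869 - 7453/90720 = -88877939/1145158560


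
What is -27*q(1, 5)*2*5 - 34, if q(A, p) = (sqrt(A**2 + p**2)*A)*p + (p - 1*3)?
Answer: -574 - 1350*sqrt(26) ≈ -7457.7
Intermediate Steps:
q(A, p) = -3 + p + A*p*sqrt(A**2 + p**2) (q(A, p) = (A*sqrt(A**2 + p**2))*p + (p - 3) = A*p*sqrt(A**2 + p**2) + (-3 + p) = -3 + p + A*p*sqrt(A**2 + p**2))
-27*q(1, 5)*2*5 - 34 = -27*(-3 + 5 + 1*5*sqrt(1**2 + 5**2))*2*5 - 34 = -27*(-3 + 5 + 1*5*sqrt(1 + 25))*10 - 34 = -27*(-3 + 5 + 1*5*sqrt(26))*10 - 34 = -27*(-3 + 5 + 5*sqrt(26))*10 - 34 = -27*(2 + 5*sqrt(26))*10 - 34 = -27*(20 + 50*sqrt(26)) - 34 = (-540 - 1350*sqrt(26)) - 34 = -574 - 1350*sqrt(26)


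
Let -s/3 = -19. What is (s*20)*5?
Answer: 5700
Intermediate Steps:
s = 57 (s = -3*(-19) = 57)
(s*20)*5 = (57*20)*5 = 1140*5 = 5700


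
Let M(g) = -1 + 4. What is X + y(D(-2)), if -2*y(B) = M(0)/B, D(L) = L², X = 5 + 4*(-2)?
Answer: -27/8 ≈ -3.3750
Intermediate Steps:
M(g) = 3
X = -3 (X = 5 - 8 = -3)
y(B) = -3/(2*B)
X + y(D(-2)) = -3 - 3/(2*((-2)²)) = -3 - 3/2/4 = -3 - 3/2*¼ = -3 - 3/8 = -27/8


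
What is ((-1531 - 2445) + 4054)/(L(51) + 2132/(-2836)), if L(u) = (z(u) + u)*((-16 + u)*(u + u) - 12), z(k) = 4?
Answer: 55302/138743677 ≈ 0.00039859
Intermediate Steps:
L(u) = (-12 + 2*u*(-16 + u))*(4 + u) (L(u) = (4 + u)*((-16 + u)*(u + u) - 12) = (4 + u)*((-16 + u)*(2*u) - 12) = (4 + u)*(2*u*(-16 + u) - 12) = (4 + u)*(-12 + 2*u*(-16 + u)) = (-12 + 2*u*(-16 + u))*(4 + u))
((-1531 - 2445) + 4054)/(L(51) + 2132/(-2836)) = ((-1531 - 2445) + 4054)/((-48 - 140*51 - 24*51² + 2*51³) + 2132/(-2836)) = (-3976 + 4054)/((-48 - 7140 - 24*2601 + 2*132651) + 2132*(-1/2836)) = 78/((-48 - 7140 - 62424 + 265302) - 533/709) = 78/(195690 - 533/709) = 78/(138743677/709) = 78*(709/138743677) = 55302/138743677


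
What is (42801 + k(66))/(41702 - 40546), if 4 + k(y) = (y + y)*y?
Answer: 51509/1156 ≈ 44.558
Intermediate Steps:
k(y) = -4 + 2*y**2 (k(y) = -4 + (y + y)*y = -4 + (2*y)*y = -4 + 2*y**2)
(42801 + k(66))/(41702 - 40546) = (42801 + (-4 + 2*66**2))/(41702 - 40546) = (42801 + (-4 + 2*4356))/1156 = (42801 + (-4 + 8712))*(1/1156) = (42801 + 8708)*(1/1156) = 51509*(1/1156) = 51509/1156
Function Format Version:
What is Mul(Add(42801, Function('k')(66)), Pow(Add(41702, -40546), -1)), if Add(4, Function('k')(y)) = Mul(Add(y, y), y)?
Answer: Rational(51509, 1156) ≈ 44.558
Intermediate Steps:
Function('k')(y) = Add(-4, Mul(2, Pow(y, 2))) (Function('k')(y) = Add(-4, Mul(Add(y, y), y)) = Add(-4, Mul(Mul(2, y), y)) = Add(-4, Mul(2, Pow(y, 2))))
Mul(Add(42801, Function('k')(66)), Pow(Add(41702, -40546), -1)) = Mul(Add(42801, Add(-4, Mul(2, Pow(66, 2)))), Pow(Add(41702, -40546), -1)) = Mul(Add(42801, Add(-4, Mul(2, 4356))), Pow(1156, -1)) = Mul(Add(42801, Add(-4, 8712)), Rational(1, 1156)) = Mul(Add(42801, 8708), Rational(1, 1156)) = Mul(51509, Rational(1, 1156)) = Rational(51509, 1156)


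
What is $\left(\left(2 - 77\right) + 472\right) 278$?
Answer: $110366$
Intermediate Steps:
$\left(\left(2 - 77\right) + 472\right) 278 = \left(-75 + 472\right) 278 = 397 \cdot 278 = 110366$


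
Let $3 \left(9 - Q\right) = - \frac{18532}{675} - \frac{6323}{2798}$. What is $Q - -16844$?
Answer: $\frac{95544375911}{5665950} \approx 16863.0$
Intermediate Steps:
$Q = \frac{107114111}{5665950}$ ($Q = 9 - \frac{- \frac{18532}{675} - \frac{6323}{2798}}{3} = 9 - - \frac{56120561}{5665950} = 9 + \frac{56120561}{5665950} = \frac{107114111}{5665950} \approx 18.905$)
$Q - -16844 = \frac{107114111}{5665950} - -16844 = \frac{107114111}{5665950} + \left(-1628 + 18472\right) = \frac{107114111}{5665950} + 16844 = \frac{95544375911}{5665950}$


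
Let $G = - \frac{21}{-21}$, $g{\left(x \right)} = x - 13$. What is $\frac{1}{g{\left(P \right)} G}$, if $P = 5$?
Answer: $- \frac{1}{8} \approx -0.125$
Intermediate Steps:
$g{\left(x \right)} = -13 + x$
$G = 1$ ($G = \left(-21\right) \left(- \frac{1}{21}\right) = 1$)
$\frac{1}{g{\left(P \right)} G} = \frac{1}{\left(-13 + 5\right) 1} = \frac{1}{\left(-8\right) 1} = \frac{1}{-8} = - \frac{1}{8}$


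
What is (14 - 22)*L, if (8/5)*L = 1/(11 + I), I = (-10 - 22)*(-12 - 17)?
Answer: -5/939 ≈ -0.0053248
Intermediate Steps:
I = 928 (I = -32*(-29) = 928)
L = 5/7512 (L = 5/(8*(11 + 928)) = (5/8)/939 = (5/8)*(1/939) = 5/7512 ≈ 0.00066560)
(14 - 22)*L = (14 - 22)*(5/7512) = -8*5/7512 = -5/939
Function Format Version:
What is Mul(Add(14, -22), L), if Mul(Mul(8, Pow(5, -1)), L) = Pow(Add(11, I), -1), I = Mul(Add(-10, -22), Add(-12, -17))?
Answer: Rational(-5, 939) ≈ -0.0053248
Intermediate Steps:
I = 928 (I = Mul(-32, -29) = 928)
L = Rational(5, 7512) (L = Mul(Rational(5, 8), Pow(Add(11, 928), -1)) = Mul(Rational(5, 8), Pow(939, -1)) = Mul(Rational(5, 8), Rational(1, 939)) = Rational(5, 7512) ≈ 0.00066560)
Mul(Add(14, -22), L) = Mul(Add(14, -22), Rational(5, 7512)) = Mul(-8, Rational(5, 7512)) = Rational(-5, 939)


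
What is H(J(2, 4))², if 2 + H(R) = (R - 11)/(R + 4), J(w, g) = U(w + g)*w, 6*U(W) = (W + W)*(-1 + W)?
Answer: 169/64 ≈ 2.6406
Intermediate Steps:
U(W) = W*(-1 + W)/3 (U(W) = ((W + W)*(-1 + W))/6 = ((2*W)*(-1 + W))/6 = (2*W*(-1 + W))/6 = W*(-1 + W)/3)
J(w, g) = w*(g + w)*(-1 + g + w)/3 (J(w, g) = ((w + g)*(-1 + (w + g))/3)*w = ((g + w)*(-1 + (g + w))/3)*w = ((g + w)*(-1 + g + w)/3)*w = w*(g + w)*(-1 + g + w)/3)
H(R) = -2 + (-11 + R)/(4 + R) (H(R) = -2 + (R - 11)/(R + 4) = -2 + (-11 + R)/(4 + R))
H(J(2, 4))² = ((-19 - 2*(4 + 2)*(-1 + 4 + 2)/3)/(4 + (⅓)*2*(4 + 2)*(-1 + 4 + 2)))² = ((-19 - 2*6*5/3)/(4 + (⅓)*2*6*5))² = ((-19 - 1*20)/(4 + 20))² = ((-19 - 20)/24)² = ((1/24)*(-39))² = (-13/8)² = 169/64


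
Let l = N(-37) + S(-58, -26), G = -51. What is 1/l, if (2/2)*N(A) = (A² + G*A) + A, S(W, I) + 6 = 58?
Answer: 1/3271 ≈ 0.00030572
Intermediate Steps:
S(W, I) = 52 (S(W, I) = -6 + 58 = 52)
N(A) = A² - 50*A (N(A) = (A² - 51*A) + A = A² - 50*A)
l = 3271 (l = -37*(-50 - 37) + 52 = -37*(-87) + 52 = 3219 + 52 = 3271)
1/l = 1/3271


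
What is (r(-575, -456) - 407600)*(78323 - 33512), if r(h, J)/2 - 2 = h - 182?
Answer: -18332628210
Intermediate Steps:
r(h, J) = -360 + 2*h (r(h, J) = 4 + 2*(h - 182) = 4 + 2*(-182 + h) = 4 + (-364 + 2*h) = -360 + 2*h)
(r(-575, -456) - 407600)*(78323 - 33512) = ((-360 + 2*(-575)) - 407600)*(78323 - 33512) = ((-360 - 1150) - 407600)*44811 = (-1510 - 407600)*44811 = -409110*44811 = -18332628210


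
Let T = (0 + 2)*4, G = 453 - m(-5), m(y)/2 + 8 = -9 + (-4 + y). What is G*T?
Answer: 4040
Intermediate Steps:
m(y) = -42 + 2*y (m(y) = -16 + 2*(-9 + (-4 + y)) = -16 + 2*(-13 + y) = -16 + (-26 + 2*y) = -42 + 2*y)
G = 505 (G = 453 - (-42 + 2*(-5)) = 453 - (-42 - 10) = 453 - 1*(-52) = 453 + 52 = 505)
T = 8 (T = 2*4 = 8)
G*T = 505*8 = 4040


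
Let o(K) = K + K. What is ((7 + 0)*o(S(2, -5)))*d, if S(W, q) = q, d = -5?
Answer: 350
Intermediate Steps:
o(K) = 2*K
((7 + 0)*o(S(2, -5)))*d = ((7 + 0)*(2*(-5)))*(-5) = (7*(-10))*(-5) = -70*(-5) = 350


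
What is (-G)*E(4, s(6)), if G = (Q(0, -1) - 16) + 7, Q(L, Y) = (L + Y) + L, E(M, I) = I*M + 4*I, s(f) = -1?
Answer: -80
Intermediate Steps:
E(M, I) = 4*I + I*M
Q(L, Y) = Y + 2*L
G = -10 (G = ((-1 + 2*0) - 16) + 7 = ((-1 + 0) - 16) + 7 = (-1 - 16) + 7 = -17 + 7 = -10)
(-G)*E(4, s(6)) = (-1*(-10))*(-(4 + 4)) = 10*(-1*8) = 10*(-8) = -80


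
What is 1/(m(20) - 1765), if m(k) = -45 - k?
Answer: -1/1830 ≈ -0.00054645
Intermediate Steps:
1/(m(20) - 1765) = 1/((-45 - 1*20) - 1765) = 1/((-45 - 20) - 1765) = 1/(-65 - 1765) = 1/(-1830) = -1/1830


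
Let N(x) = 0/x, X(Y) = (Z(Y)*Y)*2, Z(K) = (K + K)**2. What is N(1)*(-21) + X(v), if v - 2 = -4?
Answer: -64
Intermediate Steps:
v = -2 (v = 2 - 4 = -2)
Z(K) = 4*K**2 (Z(K) = (2*K)**2 = 4*K**2)
X(Y) = 8*Y**3 (X(Y) = ((4*Y**2)*Y)*2 = (4*Y**3)*2 = 8*Y**3)
N(x) = 0
N(1)*(-21) + X(v) = 0*(-21) + 8*(-2)**3 = 0 + 8*(-8) = 0 - 64 = -64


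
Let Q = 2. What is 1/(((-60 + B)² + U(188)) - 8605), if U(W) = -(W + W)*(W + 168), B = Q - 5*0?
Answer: -1/139097 ≈ -7.1892e-6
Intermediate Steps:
B = 2 (B = 2 - 5*0 = 2 + 0 = 2)
U(W) = -2*W*(168 + W)
1/(((-60 + B)² + U(188)) - 8605) = 1/(((-60 + 2)² - 2*188*(168 + 188)) - 8605) = 1/(((-58)² - 2*188*356) - 8605) = 1/((3364 - 133856) - 8605) = 1/(-130492 - 8605) = 1/(-139097) = -1/139097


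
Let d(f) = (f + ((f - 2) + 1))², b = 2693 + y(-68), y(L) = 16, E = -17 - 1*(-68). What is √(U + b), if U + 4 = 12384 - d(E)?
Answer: 2*√1222 ≈ 69.914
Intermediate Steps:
E = 51 (E = -17 + 68 = 51)
b = 2709 (b = 2693 + 16 = 2709)
d(f) = (-1 + 2*f)² (d(f) = (f + ((-2 + f) + 1))² = (f + (-1 + f))² = (-1 + 2*f)²)
U = 2179 (U = -4 + (12384 - (-1 + 2*51)²) = -4 + (12384 - (-1 + 102)²) = -4 + (12384 - 1*101²) = -4 + (12384 - 1*10201) = -4 + (12384 - 10201) = -4 + 2183 = 2179)
√(U + b) = √(2179 + 2709) = √4888 = 2*√1222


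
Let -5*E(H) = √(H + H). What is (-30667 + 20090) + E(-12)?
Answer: -10577 - 2*I*√6/5 ≈ -10577.0 - 0.9798*I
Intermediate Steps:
E(H) = -√2*√H/5 (E(H) = -√(H + H)/5 = -√2*√H/5)
(-30667 + 20090) + E(-12) = (-30667 + 20090) - √2*√(-12)/5 = -10577 - √2*2*I*√3/5 = -10577 - 2*I*√6/5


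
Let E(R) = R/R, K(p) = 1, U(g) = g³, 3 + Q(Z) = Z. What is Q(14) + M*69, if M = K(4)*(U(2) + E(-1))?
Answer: 632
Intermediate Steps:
Q(Z) = -3 + Z
E(R) = 1
M = 9 (M = 1*(2³ + 1) = 1*(8 + 1) = 1*9 = 9)
Q(14) + M*69 = (-3 + 14) + 9*69 = 11 + 621 = 632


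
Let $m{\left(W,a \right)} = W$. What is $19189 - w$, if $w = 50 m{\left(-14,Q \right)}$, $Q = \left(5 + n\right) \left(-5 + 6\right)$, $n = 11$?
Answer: $19889$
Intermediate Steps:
$Q = 16$ ($Q = \left(5 + 11\right) \left(-5 + 6\right) = 16 \cdot 1 = 16$)
$w = -700$ ($w = 50 \left(-14\right) = -700$)
$19189 - w = 19189 - -700 = 19189 + 700 = 19889$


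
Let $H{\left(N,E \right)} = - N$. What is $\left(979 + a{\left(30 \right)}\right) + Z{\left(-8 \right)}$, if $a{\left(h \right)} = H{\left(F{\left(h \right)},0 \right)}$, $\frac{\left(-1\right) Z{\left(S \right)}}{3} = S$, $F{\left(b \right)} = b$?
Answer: $973$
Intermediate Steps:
$Z{\left(S \right)} = - 3 S$
$a{\left(h \right)} = - h$
$\left(979 + a{\left(30 \right)}\right) + Z{\left(-8 \right)} = \left(979 - 30\right) - -24 = \left(979 - 30\right) + 24 = 949 + 24 = 973$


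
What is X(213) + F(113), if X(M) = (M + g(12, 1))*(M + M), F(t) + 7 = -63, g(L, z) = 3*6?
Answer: 98336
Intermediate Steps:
g(L, z) = 18
F(t) = -70 (F(t) = -7 - 63 = -70)
X(M) = 2*M*(18 + M) (X(M) = (M + 18)*(M + M) = (18 + M)*(2*M) = 2*M*(18 + M))
X(213) + F(113) = 2*213*(18 + 213) - 70 = 2*213*231 - 70 = 98406 - 70 = 98336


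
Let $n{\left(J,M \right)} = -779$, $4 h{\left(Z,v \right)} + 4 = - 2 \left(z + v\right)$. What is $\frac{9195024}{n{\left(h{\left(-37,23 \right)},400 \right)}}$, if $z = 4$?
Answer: $- \frac{9195024}{779} \approx -11804.0$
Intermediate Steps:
$h{\left(Z,v \right)} = -3 - \frac{v}{2}$ ($h{\left(Z,v \right)} = -1 + \frac{\left(-2\right) \left(4 + v\right)}{4} = -1 + \frac{-8 - 2 v}{4} = -1 - \left(2 + \frac{v}{2}\right) = -3 - \frac{v}{2}$)
$\frac{9195024}{n{\left(h{\left(-37,23 \right)},400 \right)}} = \frac{9195024}{-779} = 9195024 \left(- \frac{1}{779}\right) = - \frac{9195024}{779}$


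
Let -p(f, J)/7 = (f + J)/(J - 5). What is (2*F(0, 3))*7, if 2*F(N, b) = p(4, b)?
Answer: 343/2 ≈ 171.50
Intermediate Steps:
p(f, J) = -7*(J + f)/(-5 + J) (p(f, J) = -7*(f + J)/(J - 5) = -7*(J + f)/(-5 + J))
F(N, b) = 7*(-4 - b)/(2*(-5 + b)) (F(N, b) = (7*(-b - 1*4)/(-5 + b))/2 = (7*(-b - 4)/(-5 + b))/2 = (7*(-4 - b)/(-5 + b))/2 = 7*(-4 - b)/(2*(-5 + b)))
(2*F(0, 3))*7 = (2*(7*(-4 - 1*3)/(2*(-5 + 3))))*7 = (2*((7/2)*(-4 - 3)/(-2)))*7 = (2*((7/2)*(-1/2)*(-7)))*7 = (2*(49/4))*7 = (49/2)*7 = 343/2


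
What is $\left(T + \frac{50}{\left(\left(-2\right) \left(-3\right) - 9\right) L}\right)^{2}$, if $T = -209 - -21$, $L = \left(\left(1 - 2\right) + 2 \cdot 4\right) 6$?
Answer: $\frac{140873161}{3969} \approx 35493.0$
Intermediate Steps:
$L = 42$ ($L = \left(\left(1 - 2\right) + 8\right) 6 = \left(-1 + 8\right) 6 = 7 \cdot 6 = 42$)
$T = -188$ ($T = -209 + 21 = -188$)
$\left(T + \frac{50}{\left(\left(-2\right) \left(-3\right) - 9\right) L}\right)^{2} = \left(-188 + \frac{50}{\left(\left(-2\right) \left(-3\right) - 9\right) 42}\right)^{2} = \left(-188 + \frac{50}{\left(6 - 9\right) 42}\right)^{2} = \left(-188 + \frac{50}{\left(-3\right) 42}\right)^{2} = \left(-188 + \frac{50}{-126}\right)^{2} = \left(-188 + 50 \left(- \frac{1}{126}\right)\right)^{2} = \left(-188 - \frac{25}{63}\right)^{2} = \left(- \frac{11869}{63}\right)^{2} = \frac{140873161}{3969}$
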